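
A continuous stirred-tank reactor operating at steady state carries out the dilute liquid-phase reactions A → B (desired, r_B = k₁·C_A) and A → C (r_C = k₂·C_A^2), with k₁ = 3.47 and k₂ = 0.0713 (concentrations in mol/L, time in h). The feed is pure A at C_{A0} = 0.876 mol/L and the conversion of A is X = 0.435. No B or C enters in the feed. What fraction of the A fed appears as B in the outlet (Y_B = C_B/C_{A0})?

0.431

Exit C_A = C_{A0}(1−X) = 0.876×0.565 = 0.4949 mol/L.
Rates in a CSTR are evaluated at the outlet concentration: r_B = 3.47×0.4949 = 1.717, r_C = 0.0713×0.4949^2 = 0.01747.
Fraction of consumed A going to B: r_B/(r_B+r_C) = 0.9899.
C_B = 0.9899·C_{A0}·X = 0.9899×0.876×0.435 = 0.377 mol/L; Y_B = C_B/C_{A0} = 0.431.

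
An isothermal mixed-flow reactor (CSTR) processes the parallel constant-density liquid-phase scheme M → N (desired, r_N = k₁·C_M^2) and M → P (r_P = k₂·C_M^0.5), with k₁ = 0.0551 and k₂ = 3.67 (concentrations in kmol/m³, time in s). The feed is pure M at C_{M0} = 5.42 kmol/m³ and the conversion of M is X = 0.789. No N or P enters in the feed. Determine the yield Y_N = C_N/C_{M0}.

Exit C_M = C_{M0}(1−X) = 5.42×0.211 = 1.144 kmol/m³.
In a CSTR the entire volume is at exit conditions, so r_N = 0.0551×1.144^2 = 0.07206 and r_P = 3.67×1.144^0.5 = 3.925.
Fraction of consumed M going to N: r_N/(r_N+r_P) = 0.01803.
C_N = 0.01803·C_{M0}·X = 0.01803×5.42×0.789 = 0.0771 kmol/m³; Y_N = C_N/C_{M0} = 0.0142.

0.0142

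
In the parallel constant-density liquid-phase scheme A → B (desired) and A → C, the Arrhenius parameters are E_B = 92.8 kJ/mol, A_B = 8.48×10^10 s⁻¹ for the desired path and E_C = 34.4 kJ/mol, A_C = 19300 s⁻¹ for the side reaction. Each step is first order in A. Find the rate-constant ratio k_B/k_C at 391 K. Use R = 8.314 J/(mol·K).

0.0693

Since both paths have the same order in A, the concentration cancels and S_{B/C} = k_B/k_C = (A_B/A_C)·exp[(E_C−E_B)/(RT)].
(E_C−E_B)/(RT) = (34.4−92.8)×10³/(8.314×391) = -58400/3251 = -17.96.
k_B/k_C = (8.48×10^10/19300)·exp(-17.96) = 4.394×10^6 × 1.577×10^-8 = 0.0693.
Since E_B > E_C, raising the temperature improves selectivity toward B.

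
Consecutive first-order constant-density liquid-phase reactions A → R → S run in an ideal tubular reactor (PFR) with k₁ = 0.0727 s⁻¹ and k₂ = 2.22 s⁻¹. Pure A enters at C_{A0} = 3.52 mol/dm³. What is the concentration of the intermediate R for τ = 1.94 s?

0.102 mol/dm³

Solving the coupled first-order balances gives C_R(τ) = [k₁/(k₂−k₁)]·C_{A0}·(e^(−k₁τ) − e^(−k₂τ)).
e^(−k₁τ) = e^(−0.0727×1.94) = e^(−0.1410) = 0.8685; e^(−k₂τ) = e^(−4.307) = 0.01348.
C_R = 0.0727×3.52/(2.22−0.0727) × (0.8685−0.01348) = 0.1192×0.8550 = 0.1019 mol/dm³.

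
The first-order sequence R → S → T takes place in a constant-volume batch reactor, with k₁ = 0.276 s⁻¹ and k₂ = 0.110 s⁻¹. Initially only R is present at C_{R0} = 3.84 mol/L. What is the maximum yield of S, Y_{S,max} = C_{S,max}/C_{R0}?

0.544

At the optimum, C_{S,max}/C_{R0} = (k₁/k₂)^[k₂/(k₂−k₁)].
= (0.276/0.110)^(0.110/(0.110−0.276)) = (2.509)^(-0.6627) = 0.5436.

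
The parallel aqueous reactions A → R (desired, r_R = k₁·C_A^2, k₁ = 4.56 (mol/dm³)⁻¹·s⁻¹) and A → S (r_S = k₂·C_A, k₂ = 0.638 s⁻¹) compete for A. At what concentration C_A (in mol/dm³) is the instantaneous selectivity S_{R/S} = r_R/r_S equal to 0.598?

0.0837 mol/dm³

S_{R/S} = (k₁/k₂)·C_A ⇒ C_A = S·k₂/k₁.
= 0.598×0.638/4.56 = 0.0837 mol/dm³.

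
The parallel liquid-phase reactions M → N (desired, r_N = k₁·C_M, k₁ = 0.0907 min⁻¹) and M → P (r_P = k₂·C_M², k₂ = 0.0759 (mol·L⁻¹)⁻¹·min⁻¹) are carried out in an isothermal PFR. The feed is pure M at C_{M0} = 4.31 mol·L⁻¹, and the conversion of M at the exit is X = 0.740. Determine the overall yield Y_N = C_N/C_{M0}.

0.240

C_M = C_{M0}(1−X) = 1.121 mol·L⁻¹.
Along a PFR/batch, dC_N/dC_M = −r_N/(r_N+r_P) = −k₁/(k₁+k₂·C_M).
Integrating from C_{M0} to C_M: C_N = (0.0907/0.0759)·ln[(0.0907+0.0759·4.31)/(0.0907+0.0759·1.12)] = 1.195·ln(0.4178/0.1758) = 1.035 mol·L⁻¹.
Y_N = C_N/C_{M0} = 1.035/4.31 = 0.240.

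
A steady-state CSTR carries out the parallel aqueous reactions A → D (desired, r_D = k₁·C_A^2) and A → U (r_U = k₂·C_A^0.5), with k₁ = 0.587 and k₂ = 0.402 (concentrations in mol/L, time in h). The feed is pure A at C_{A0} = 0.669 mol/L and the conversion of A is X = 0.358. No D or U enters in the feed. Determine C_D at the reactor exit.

0.0698 mol/L

Exit C_A = C_{A0}(1−X) = 0.669×0.642 = 0.4295 mol/L.
Rates in a CSTR are evaluated at the outlet concentration: r_D = 0.587×0.4295^2 = 0.1083, r_U = 0.402×0.4295^0.5 = 0.2635.
Fraction of consumed A going to D: r_D/(r_D+r_U) = 0.2913.
C_D = 0.2913·C_{A0}·X = 0.2913×0.669×0.358 = 0.0698 mol/L.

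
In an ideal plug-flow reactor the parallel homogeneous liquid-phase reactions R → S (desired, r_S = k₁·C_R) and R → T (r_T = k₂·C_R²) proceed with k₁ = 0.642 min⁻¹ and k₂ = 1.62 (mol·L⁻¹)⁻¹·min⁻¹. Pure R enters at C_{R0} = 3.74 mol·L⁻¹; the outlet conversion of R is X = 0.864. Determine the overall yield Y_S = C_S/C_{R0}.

C_R = C_{R0}(1−X) = 0.5086 mol·L⁻¹.
Along a PFR/batch, dC_S/dC_R = −r_S/(r_S+r_T) = −k₁/(k₁+k₂·C_R).
Integrating from C_{R0} to C_R: C_S = (0.642/1.62)·ln[(0.642+1.62·3.74)/(0.642+1.62·0.509)] = 0.3963·ln(6.701/1.466) = 0.6022 mol·L⁻¹.
Y_S = C_S/C_{R0} = 0.6022/3.74 = 0.161.

0.161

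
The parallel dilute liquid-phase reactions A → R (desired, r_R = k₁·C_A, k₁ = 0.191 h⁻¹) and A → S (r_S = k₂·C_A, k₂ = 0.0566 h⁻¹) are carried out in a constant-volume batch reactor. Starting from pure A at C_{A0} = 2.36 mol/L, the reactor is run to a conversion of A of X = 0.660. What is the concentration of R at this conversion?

1.20 mol/L

C_A = C_{A0}(1−X) = 0.8024 mol/L.
Both paths are first order in A, so the instantaneous fraction to R is constant: dC_R/d(−C_A) = k₁/(k₁+k₂) = 0.7714.
C_R = 0.7714·(C_{A0}−C_A) = 0.7714×1.558 = 1.20 mol/L.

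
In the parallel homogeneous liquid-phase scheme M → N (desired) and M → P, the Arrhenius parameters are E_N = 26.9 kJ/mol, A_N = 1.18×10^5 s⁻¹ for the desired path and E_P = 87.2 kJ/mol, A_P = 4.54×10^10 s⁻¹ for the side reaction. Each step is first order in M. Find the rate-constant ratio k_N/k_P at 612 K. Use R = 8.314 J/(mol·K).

0.364

k_N/k_P = (A_N/A_P)·exp[−(E_N−E_P)/(RT)] = (A_N/A_P)·exp[(E_P−E_N)/(RT)].
(E_P−E_N)/(RT) = (87.2−26.9)×10³/(8.314×612) = 60300/5088 = 11.85.
k_N/k_P = (1.18×10^5/4.54×10^10)·exp(11.85) = 2.599×10^-6 × 1.402×10^5 = 0.364.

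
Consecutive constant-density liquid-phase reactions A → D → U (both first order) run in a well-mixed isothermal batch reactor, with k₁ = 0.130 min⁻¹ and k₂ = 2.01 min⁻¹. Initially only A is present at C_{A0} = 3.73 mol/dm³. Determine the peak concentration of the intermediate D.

Evaluating C_D at t_opt = ln(k₂/k₁)/(k₂−k₁) gives C_{D,max}/C_{A0} = (k₁/k₂)^[k₂/(k₂−k₁)].
= (0.130/2.01)^(2.01/(2.01−0.130)) = (0.06468)^(1.069) = 0.05352.
C_{D,max} = 0.05352×3.73 = 0.200 mol/dm³.

0.200 mol/dm³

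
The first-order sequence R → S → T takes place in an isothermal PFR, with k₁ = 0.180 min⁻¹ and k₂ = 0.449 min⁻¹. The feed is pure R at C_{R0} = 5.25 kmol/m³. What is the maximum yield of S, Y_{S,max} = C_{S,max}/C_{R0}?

Evaluating C_S at τ_opt = ln(k₂/k₁)/(k₂−k₁) gives C_{S,max}/C_{R0} = (k₁/k₂)^[k₂/(k₂−k₁)].
= (0.180/0.449)^(0.449/(0.449−0.180)) = (0.4009)^(1.669) = 0.2175.

0.217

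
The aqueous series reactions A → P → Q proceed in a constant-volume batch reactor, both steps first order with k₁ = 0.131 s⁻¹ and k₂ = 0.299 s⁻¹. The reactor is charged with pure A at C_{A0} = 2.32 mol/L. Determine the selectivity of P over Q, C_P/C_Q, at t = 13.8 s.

The intermediate concentration in a first-order A→B→C sequence is C_P = k₁C_{A0}(e^(−k₁t) − e^(−k₂t))/(k₂−k₁).
e^(−k₁t) = e^(−0.131×13.8) = e^(−1.808) = 0.1640; e^(−k₂t) = e^(−4.126) = 0.01614.
C_P = 0.131×2.32/(0.299−0.131) × (0.1640−0.01614) = 1.809×0.1479 = 0.2675 mol/L.
C_A = C_{A0}e^(−k₁t) = 0.3805 mol/L, so C_Q = C_{A0}−C_A−C_P = 1.672 mol/L; C_P/C_Q = 0.160.

0.160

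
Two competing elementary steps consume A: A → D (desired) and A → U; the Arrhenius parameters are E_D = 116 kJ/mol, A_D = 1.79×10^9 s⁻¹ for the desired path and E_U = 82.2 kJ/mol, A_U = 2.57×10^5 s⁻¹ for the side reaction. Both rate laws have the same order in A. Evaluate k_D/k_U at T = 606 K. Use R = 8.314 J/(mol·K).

8.50

Since both paths have the same order in A, the concentration cancels and S_{D/U} = k_D/k_U = (A_D/A_U)·exp[(E_U−E_D)/(RT)].
(E_U−E_D)/(RT) = (82.2−116)×10³/(8.314×606) = -33800/5038 = -6.709.
k_D/k_U = (1.79×10^9/2.57×10^5)·exp(-6.709) = 6965 × 0.001220 = 8.50.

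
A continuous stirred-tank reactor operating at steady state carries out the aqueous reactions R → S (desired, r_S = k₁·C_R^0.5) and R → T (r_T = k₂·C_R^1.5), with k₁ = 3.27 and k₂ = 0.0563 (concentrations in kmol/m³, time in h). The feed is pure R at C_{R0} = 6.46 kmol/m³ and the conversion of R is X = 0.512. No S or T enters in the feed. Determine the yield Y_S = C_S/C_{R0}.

0.486

Exit C_R = C_{R0}(1−X) = 6.46×0.488 = 3.152 kmol/m³.
In a CSTR the entire volume is at exit conditions, so r_S = 3.27×3.152^0.5 = 5.806 and r_T = 0.0563×3.152^1.5 = 0.3151.
Fraction of consumed R going to S: r_S/(r_S+r_T) = 0.9485.
C_S = 0.9485·C_{R0}·X = 0.9485×6.46×0.512 = 3.14 kmol/m³; Y_S = C_S/C_{R0} = 0.486.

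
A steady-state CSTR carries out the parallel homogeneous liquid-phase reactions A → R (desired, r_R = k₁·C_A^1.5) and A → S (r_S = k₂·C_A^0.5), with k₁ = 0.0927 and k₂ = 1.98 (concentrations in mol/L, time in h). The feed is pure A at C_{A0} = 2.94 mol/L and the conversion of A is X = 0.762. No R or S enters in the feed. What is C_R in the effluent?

0.0711 mol/L

Exit C_A = C_{A0}(1−X) = 2.94×0.238 = 0.6997 mol/L.
Rates in a CSTR are evaluated at the outlet concentration: r_R = 0.0927×0.6997^1.5 = 0.05426, r_S = 1.98×0.6997^0.5 = 1.656.
Fraction of consumed A going to R: r_R/(r_R+r_S) = 0.03172.
C_R = 0.03172·C_{A0}·X = 0.03172×2.94×0.762 = 0.0711 mol/L.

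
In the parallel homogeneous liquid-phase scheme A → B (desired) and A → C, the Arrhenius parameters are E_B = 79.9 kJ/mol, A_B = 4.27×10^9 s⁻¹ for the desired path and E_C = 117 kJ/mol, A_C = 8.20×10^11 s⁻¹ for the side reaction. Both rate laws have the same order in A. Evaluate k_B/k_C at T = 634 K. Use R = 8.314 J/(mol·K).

k_B/k_C = (A_B/A_C)·exp[−(E_B−E_C)/(RT)] = (A_B/A_C)·exp[(E_C−E_B)/(RT)].
(E_C−E_B)/(RT) = (117−79.9)×10³/(8.314×634) = 37100/5271 = 7.038.
k_B/k_C = (4.27×10^9/8.20×10^11)·exp(7.038) = 0.005207 × 1140 = 5.93.
Since E_B < E_C, lowering the temperature improves selectivity toward B.

5.93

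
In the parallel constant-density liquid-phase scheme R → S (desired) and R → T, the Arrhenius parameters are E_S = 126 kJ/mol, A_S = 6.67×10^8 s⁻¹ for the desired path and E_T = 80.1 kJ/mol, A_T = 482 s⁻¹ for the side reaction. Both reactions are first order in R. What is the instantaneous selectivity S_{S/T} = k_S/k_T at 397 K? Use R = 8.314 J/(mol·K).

k_S/k_T = (A_S/A_T)·exp[−(E_S−E_T)/(RT)] = (A_S/A_T)·exp[(E_T−E_S)/(RT)].
(E_T−E_S)/(RT) = (80.1−126)×10³/(8.314×397) = -45900/3301 = -13.91.
k_S/k_T = (6.67×10^8/482)·exp(-13.91) = 1.384×10^6 × 9.132×10^-7 = 1.26.
Since E_S > E_T, raising the temperature improves selectivity toward S.

1.26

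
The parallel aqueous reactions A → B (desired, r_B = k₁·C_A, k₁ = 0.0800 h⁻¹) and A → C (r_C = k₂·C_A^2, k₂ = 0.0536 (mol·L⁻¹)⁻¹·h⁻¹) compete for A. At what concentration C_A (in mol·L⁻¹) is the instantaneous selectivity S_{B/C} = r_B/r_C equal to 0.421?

3.55 mol·L⁻¹

S_{B/C} = (k₁/k₂)·C_A⁻¹ ⇒ C_A = (S·k₂/k₁)^(-1).
= (0.421×0.0536/0.0800)^(-1) = (0.2821)^(-1) = 3.55 mol·L⁻¹.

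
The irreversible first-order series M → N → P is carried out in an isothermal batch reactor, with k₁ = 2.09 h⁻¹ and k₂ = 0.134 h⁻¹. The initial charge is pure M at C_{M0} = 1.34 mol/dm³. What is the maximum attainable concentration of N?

For a first-order series the maximum intermediate yield is C_{N,max}/C_{M0} = (k₁/k₂)^[k₂/(k₂−k₁)].
= (2.09/0.134)^(0.134/(0.134−2.09)) = (15.60)^(-0.06851) = 0.8285.
C_{N,max} = 0.8285×1.34 = 1.11 mol/dm³.

1.11 mol/dm³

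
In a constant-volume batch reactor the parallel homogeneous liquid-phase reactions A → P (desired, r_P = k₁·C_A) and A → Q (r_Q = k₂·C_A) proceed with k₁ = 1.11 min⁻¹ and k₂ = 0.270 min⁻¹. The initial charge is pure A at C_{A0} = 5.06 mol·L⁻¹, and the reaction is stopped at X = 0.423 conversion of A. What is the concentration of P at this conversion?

1.72 mol·L⁻¹

C_A = C_{A0}(1−X) = 2.920 mol·L⁻¹.
Both paths are first order in A, so the instantaneous fraction to P is constant: dC_P/d(−C_A) = k₁/(k₁+k₂) = 0.8043.
C_P = 0.8043·(C_{A0}−C_A) = 0.8043×2.140 = 1.72 mol·L⁻¹.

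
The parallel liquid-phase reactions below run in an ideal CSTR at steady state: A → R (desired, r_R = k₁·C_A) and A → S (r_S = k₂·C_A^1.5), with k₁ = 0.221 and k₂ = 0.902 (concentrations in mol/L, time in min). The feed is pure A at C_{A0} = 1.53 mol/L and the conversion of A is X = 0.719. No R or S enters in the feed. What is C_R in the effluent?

Exit C_A = C_{A0}(1−X) = 1.53×0.281 = 0.4299 mol/L.
Rates in a CSTR are evaluated at the outlet concentration: r_R = 0.221×0.4299 = 0.09501, r_S = 0.902×0.4299^1.5 = 0.2543.
Fraction of consumed A going to R: r_R/(r_R+r_S) = 0.2720.
C_R = 0.2720·C_{A0}·X = 0.2720×1.53×0.719 = 0.299 mol/L.

0.299 mol/L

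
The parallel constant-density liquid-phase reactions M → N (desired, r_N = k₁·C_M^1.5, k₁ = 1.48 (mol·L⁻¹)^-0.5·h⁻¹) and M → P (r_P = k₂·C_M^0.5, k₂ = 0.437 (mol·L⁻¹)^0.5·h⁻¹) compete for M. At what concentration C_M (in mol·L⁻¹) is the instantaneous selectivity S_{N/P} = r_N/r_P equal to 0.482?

0.142 mol·L⁻¹

S_{N/P} = (k₁/k₂)·C_M ⇒ C_M = S·k₂/k₁.
= 0.482×0.437/1.48 = 0.142 mol·L⁻¹.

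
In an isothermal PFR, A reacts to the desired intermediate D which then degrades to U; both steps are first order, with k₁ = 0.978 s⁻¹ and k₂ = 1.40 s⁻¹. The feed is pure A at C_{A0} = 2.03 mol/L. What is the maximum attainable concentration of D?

For a first-order series the maximum intermediate yield is C_{D,max}/C_{A0} = (k₁/k₂)^[k₂/(k₂−k₁)].
= (0.978/1.40)^(1.40/(1.40−0.978)) = (0.6986)^(3.318) = 0.3042.
C_{D,max} = 0.3042×2.03 = 0.618 mol/L.

0.618 mol/L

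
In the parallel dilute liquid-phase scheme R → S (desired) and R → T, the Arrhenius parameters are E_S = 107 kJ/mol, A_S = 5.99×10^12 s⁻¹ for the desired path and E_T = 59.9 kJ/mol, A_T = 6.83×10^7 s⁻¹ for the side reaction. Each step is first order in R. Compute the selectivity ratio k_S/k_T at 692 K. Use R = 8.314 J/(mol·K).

24.4

Since both paths have the same order in R, the concentration cancels and S_{S/T} = k_S/k_T = (A_S/A_T)·exp[(E_T−E_S)/(RT)].
(E_T−E_S)/(RT) = (59.9−107)×10³/(8.314×692) = -47100/5753 = -8.187.
k_S/k_T = (5.99×10^12/6.83×10^7)·exp(-8.187) = 87701 × 2.784×10^-4 = 24.4.
Since E_S > E_T, raising the temperature improves selectivity toward S.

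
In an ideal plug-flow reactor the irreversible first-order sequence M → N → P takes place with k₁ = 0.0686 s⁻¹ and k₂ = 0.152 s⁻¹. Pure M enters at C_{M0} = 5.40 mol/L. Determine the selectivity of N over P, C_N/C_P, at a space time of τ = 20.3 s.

The intermediate concentration in a first-order A→B→C sequence is C_N = k₁C_{M0}(e^(−k₁τ) − e^(−k₂τ))/(k₂−k₁).
e^(−k₁τ) = e^(−0.0686×20.3) = e^(−1.393) = 0.2484; e^(−k₂τ) = e^(−3.086) = 0.04570.
C_N = 0.0686×5.40/(0.152−0.0686) × (0.2484−0.04570) = 4.442×0.2027 = 0.9005 mol/L.
C_M = C_{M0}e^(−k₁τ) = 1.342 mol/L, so C_P = C_{M0}−C_M−C_N = 3.158 mol/L; C_N/C_P = 0.285.

0.285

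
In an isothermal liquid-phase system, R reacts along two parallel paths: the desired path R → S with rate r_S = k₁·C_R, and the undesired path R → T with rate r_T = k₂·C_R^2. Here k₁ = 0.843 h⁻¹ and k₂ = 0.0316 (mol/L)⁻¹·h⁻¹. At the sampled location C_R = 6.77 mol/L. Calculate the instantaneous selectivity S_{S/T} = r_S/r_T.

S_{S/T} = r_S/r_T = (k₁·C_R)/(k₂·C_R^2) = (k₁/k₂)·C_R⁻¹.
= (0.843×6.770) / (0.0316×6.770^2) = 5.707/1.448 = 3.94.
The undesired path is higher order in R, so low C_R (CSTR or dilute feed) favours S.

3.94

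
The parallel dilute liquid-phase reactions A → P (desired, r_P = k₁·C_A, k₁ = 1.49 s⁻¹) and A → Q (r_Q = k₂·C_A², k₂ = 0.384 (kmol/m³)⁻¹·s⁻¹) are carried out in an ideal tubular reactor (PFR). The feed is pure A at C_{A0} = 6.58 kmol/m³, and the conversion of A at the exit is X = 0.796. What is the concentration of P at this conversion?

C_A = C_{A0}(1−X) = 1.342 kmol/m³.
Along a PFR/batch, dC_P/dC_A = −r_P/(r_P+r_Q) = −k₁/(k₁+k₂·C_A).
Integrating from C_{A0} to C_A: C_P = (1.49/0.384)·ln[(1.49+0.384·6.58)/(1.49+0.384·1.34)] = 3.880·ln(4.017/2.005) = 2.695 kmol/m³.

2.70 kmol/m³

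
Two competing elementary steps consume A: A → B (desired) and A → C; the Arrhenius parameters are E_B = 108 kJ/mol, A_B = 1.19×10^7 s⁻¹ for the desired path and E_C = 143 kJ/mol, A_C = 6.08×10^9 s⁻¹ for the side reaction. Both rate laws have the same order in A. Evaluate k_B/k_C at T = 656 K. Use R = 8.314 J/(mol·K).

1.20

With equal orders, S_{B/C} = k_B/k_C = (A_B/A_C)·exp[(E_C−E_B)/(RT)].
(E_C−E_B)/(RT) = (143−108)×10³/(8.314×656) = 35000/5454 = 6.417.
k_B/k_C = (1.19×10^7/6.08×10^9)·exp(6.417) = 0.001957 × 612.4 = 1.20.
Since E_B < E_C, lowering the temperature improves selectivity toward B.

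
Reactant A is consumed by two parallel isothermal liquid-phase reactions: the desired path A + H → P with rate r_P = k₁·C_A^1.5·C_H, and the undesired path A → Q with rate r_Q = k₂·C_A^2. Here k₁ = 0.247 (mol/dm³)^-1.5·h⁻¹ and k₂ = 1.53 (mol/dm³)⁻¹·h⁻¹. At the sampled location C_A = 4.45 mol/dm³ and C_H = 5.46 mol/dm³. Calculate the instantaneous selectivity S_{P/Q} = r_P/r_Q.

S_{P/Q} = r_P/r_Q = (k₁·C_A^1.5·C_H)/(k₂·C_A^2) = (k₁/k₂)·C_A^-0.5·C_H.
= (0.247×4.450^1.5×5.460) / (1.53×4.450^2) = 12.66/30.30 = 0.418.

0.418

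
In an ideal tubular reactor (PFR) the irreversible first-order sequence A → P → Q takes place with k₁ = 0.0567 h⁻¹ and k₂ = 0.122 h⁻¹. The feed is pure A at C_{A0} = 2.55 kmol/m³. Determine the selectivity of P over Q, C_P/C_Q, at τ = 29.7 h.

0.204

The intermediate concentration in a first-order A→B→C sequence is C_P = k₁C_{A0}(e^(−k₁τ) − e^(−k₂τ))/(k₂−k₁).
e^(−k₁τ) = e^(−0.0567×29.7) = e^(−1.684) = 0.1856; e^(−k₂τ) = e^(−3.623) = 0.02669.
C_P = 0.0567×2.55/(0.122−0.0567) × (0.1856−0.02669) = 2.214×0.1589 = 0.3519 kmol/m³.
C_A = C_{A0}e^(−k₁τ) = 0.4734 kmol/m³, so C_Q = C_{A0}−C_A−C_P = 1.725 kmol/m³; C_P/C_Q = 0.204.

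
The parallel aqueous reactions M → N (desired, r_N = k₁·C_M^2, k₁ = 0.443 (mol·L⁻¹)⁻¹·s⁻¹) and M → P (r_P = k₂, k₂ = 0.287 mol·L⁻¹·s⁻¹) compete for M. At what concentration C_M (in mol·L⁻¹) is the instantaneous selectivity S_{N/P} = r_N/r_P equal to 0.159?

0.321 mol·L⁻¹

S_{N/P} = (k₁/k₂)·C_M^2 ⇒ C_M = (S·k₂/k₁)^(0.5).
= (0.159×0.287/0.443)^(0.5) = (0.1030)^(0.5) = 0.321 mol·L⁻¹.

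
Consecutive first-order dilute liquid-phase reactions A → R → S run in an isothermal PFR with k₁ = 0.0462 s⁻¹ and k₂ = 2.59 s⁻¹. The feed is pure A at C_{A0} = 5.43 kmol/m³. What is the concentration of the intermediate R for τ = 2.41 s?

The intermediate concentration in a first-order A→B→C sequence is C_R = k₁C_{A0}(e^(−k₁τ) − e^(−k₂τ))/(k₂−k₁).
e^(−k₁τ) = e^(−0.0462×2.41) = e^(−0.1113) = 0.8946; e^(−k₂τ) = e^(−6.242) = 0.001946.
C_R = 0.0462×5.43/(2.59−0.0462) × (0.8946−0.001946) = 0.09862×0.8927 = 0.08804 kmol/m³.

0.0880 kmol/m³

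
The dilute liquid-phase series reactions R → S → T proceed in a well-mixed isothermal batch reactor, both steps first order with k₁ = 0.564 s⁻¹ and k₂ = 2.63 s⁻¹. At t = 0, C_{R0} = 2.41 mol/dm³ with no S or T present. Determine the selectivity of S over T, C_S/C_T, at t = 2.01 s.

Solving the coupled first-order balances gives C_S(t) = [k₁/(k₂−k₁)]·C_{R0}·(e^(−k₁t) − e^(−k₂t)).
e^(−k₁t) = e^(−0.564×2.01) = e^(−1.134) = 0.3219; e^(−k₂t) = e^(−5.286) = 0.005060.
C_S = 0.564×2.41/(2.63−0.564) × (0.3219−0.005060) = 0.6579×0.3168 = 0.2084 mol/dm³.
C_R = C_{R0}e^(−k₁t) = 0.7757 mol/dm³, so C_T = C_{R0}−C_R−C_S = 1.426 mol/dm³; C_S/C_T = 0.146.

0.146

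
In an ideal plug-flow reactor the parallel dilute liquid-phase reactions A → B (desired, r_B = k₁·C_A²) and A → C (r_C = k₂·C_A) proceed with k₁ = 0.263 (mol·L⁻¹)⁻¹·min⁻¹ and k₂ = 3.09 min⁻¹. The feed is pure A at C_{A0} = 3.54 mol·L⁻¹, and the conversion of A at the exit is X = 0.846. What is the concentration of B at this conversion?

0.433 mol·L⁻¹

C_A = C_{A0}(1−X) = 0.5452 mol·L⁻¹.
Along a PFR/batch, dC_C/dC_A = −r_C/(r_B+r_C) = −k₂/(k₂+k₁·C_A).
Integrating from C_{A0} to C_A: C_C = (3.09/0.263)·ln[(3.09+0.263·3.54)/(3.09+0.263·0.545)] = 11.75·ln(4.021/3.233) = 2.561 mol·L⁻¹.
Then C_B = (C_{A0}−C_A) − C_C = 2.995 − 2.561 = 0.4334 mol·L⁻¹.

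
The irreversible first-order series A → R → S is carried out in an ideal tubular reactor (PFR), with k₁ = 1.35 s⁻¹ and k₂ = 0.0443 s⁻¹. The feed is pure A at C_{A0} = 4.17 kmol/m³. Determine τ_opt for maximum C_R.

2.62 s

Setting dC_R/dτ = 0 gives τ_opt = ln(k₂/k₁)/(k₂−k₁).
= ln(0.0443/1.35)/(0.0443−1.35) = ln(0.03281)/-1.306 = -3.417/-1.306 = 2.62 s.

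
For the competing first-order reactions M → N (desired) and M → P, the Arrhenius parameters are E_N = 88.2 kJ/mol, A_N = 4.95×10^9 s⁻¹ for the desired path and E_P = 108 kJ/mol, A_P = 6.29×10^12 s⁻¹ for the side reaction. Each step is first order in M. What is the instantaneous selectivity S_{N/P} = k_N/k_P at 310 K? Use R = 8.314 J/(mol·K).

1.71

Since both paths have the same order in M, the concentration cancels and S_{N/P} = k_N/k_P = (A_N/A_P)·exp[(E_P−E_N)/(RT)].
(E_P−E_N)/(RT) = (108−88.2)×10³/(8.314×310) = 19800/2577 = 7.682.
k_N/k_P = (4.95×10^9/6.29×10^12)·exp(7.682) = 7.870×10^-4 × 2170 = 1.71.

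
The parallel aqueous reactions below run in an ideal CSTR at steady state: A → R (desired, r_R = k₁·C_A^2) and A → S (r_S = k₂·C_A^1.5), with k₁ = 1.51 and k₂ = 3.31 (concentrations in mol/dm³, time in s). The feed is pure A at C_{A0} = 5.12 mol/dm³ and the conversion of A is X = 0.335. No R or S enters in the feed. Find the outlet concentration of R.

0.784 mol/dm³

Exit C_A = C_{A0}(1−X) = 5.12×0.665 = 3.405 mol/dm³.
In a CSTR the entire volume is at exit conditions, so r_R = 1.51×3.405^2 = 17.50 and r_S = 3.31×3.405^1.5 = 20.80.
Fraction of consumed A going to R: r_R/(r_R+r_S) = 0.4570.
C_R = 0.4570·C_{A0}·X = 0.4570×5.12×0.335 = 0.784 mol/dm³.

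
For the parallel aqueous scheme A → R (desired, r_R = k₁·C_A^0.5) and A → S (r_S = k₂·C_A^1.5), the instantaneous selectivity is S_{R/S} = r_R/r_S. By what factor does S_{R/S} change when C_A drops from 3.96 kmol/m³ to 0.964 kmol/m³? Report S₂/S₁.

S_{R/S} = (k₁/k₂)·C_A⁻¹, so S₂/S₁ = (C_{A,2}/C_{A,1})⁻¹.
= 3.96/0.964 = 4.11.

4.11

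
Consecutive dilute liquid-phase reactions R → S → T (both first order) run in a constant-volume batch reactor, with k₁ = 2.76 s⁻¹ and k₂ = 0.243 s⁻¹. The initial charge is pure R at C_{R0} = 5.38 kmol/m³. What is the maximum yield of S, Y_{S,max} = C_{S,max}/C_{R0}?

For a first-order series the maximum intermediate yield is C_{S,max}/C_{R0} = (k₁/k₂)^[k₂/(k₂−k₁)].
= (2.76/0.243)^(0.243/(0.243−2.76)) = (11.36)^(-0.09654) = 0.7909.

0.791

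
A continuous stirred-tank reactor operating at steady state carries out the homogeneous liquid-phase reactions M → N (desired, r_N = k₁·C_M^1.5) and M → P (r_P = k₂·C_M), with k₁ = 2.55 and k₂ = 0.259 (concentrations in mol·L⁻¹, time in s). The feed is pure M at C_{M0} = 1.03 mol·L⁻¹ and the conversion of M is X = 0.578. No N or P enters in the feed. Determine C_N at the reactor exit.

0.516 mol·L⁻¹

Exit C_M = C_{M0}(1−X) = 1.03×0.422 = 0.4347 mol·L⁻¹.
Rates in a CSTR are evaluated at the outlet concentration: r_N = 2.55×0.4347^1.5 = 0.7307, r_P = 0.259×0.4347 = 0.1126.
Fraction of consumed M going to N: r_N/(r_N+r_P) = 0.8665.
C_N = 0.8665·C_{M0}·X = 0.8665×1.03×0.578 = 0.516 mol·L⁻¹.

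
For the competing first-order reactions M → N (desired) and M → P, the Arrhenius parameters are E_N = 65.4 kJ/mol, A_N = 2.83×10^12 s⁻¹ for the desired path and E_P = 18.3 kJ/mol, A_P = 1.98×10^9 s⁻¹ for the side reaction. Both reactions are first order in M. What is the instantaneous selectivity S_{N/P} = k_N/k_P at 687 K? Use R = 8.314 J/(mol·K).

k_N/k_P = (A_N/A_P)·exp[−(E_N−E_P)/(RT)] = (A_N/A_P)·exp[(E_P−E_N)/(RT)].
(E_P−E_N)/(RT) = (18.3−65.4)×10³/(8.314×687) = -47100/5712 = -8.246.
k_N/k_P = (2.83×10^12/1.98×10^9)·exp(-8.246) = 1429 × 2.623×10^-4 = 0.375.
Since E_N > E_P, raising the temperature improves selectivity toward N.

0.375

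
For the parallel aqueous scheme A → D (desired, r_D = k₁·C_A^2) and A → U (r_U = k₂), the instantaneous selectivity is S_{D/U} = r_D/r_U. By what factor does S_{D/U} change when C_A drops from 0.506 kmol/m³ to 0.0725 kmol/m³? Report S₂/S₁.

0.0205

S_{D/U} = (k₁/k₂)·C_A^2, so S₂/S₁ = (C_{A,2}/C_{A,1})^2.
= (0.0725/0.506)^2 = (0.1433)^2 = 0.0205.
Selectivity toward D falls as C_A falls — high-concentration operation is favoured.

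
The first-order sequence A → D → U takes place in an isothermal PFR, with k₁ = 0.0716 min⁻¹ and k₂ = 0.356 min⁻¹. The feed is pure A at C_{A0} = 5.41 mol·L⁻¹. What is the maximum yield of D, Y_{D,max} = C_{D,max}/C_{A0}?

For a first-order series the maximum intermediate yield is C_{D,max}/C_{A0} = (k₁/k₂)^[k₂/(k₂−k₁)].
= (0.0716/0.356)^(0.356/(0.356−0.0716)) = (0.2011)^(1.252) = 0.1343.

0.134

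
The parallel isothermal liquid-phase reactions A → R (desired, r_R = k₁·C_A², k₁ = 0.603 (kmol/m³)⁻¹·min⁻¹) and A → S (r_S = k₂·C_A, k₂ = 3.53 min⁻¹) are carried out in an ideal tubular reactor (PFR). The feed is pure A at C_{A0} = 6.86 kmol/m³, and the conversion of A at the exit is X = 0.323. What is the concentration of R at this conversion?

C_A = C_{A0}(1−X) = 4.644 kmol/m³.
Along a PFR/batch, dC_S/dC_A = −r_S/(r_R+r_S) = −k₂/(k₂+k₁·C_A).
Integrating from C_{A0} to C_A: C_S = (3.53/0.603)·ln[(3.53+0.603·6.86)/(3.53+0.603·4.64)] = 5.854·ln(7.667/6.330) = 1.121 kmol/m³.
Then C_R = (C_{A0}−C_A) − C_S = 2.216 − 1.121 = 1.095 kmol/m³.

1.09 kmol/m³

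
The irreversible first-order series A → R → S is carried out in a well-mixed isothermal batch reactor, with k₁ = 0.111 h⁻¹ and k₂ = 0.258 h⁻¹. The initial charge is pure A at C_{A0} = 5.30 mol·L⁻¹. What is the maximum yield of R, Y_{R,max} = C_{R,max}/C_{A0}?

0.228

At the optimum, C_{R,max}/C_{A0} = (k₁/k₂)^[k₂/(k₂−k₁)].
= (0.111/0.258)^(0.258/(0.258−0.111)) = (0.4302)^(1.755) = 0.2276.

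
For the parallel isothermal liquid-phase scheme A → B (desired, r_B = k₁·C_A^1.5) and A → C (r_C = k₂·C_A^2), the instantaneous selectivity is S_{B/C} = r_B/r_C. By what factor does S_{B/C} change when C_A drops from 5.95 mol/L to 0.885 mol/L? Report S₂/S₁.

2.59

S_{B/C} = (k₁/k₂)·C_A^-0.5, so S₂/S₁ = (C_{A,2}/C_{A,1})^-0.5.
= (0.885/5.95)^(-0.5) = (0.1487)^(-0.5) = 2.59.
Selectivity toward B rises as C_A falls — low-concentration operation is favoured.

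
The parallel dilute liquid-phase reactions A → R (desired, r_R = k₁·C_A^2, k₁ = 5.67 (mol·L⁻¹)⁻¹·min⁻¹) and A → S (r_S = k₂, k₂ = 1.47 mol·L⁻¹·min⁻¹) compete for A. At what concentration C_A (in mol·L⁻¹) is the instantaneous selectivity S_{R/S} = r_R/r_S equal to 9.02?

1.53 mol·L⁻¹

S_{R/S} = (k₁/k₂)·C_A^2 ⇒ C_A = (S·k₂/k₁)^(0.5).
= (9.02×1.47/5.67)^(0.5) = (2.339)^(0.5) = 1.53 mol·L⁻¹.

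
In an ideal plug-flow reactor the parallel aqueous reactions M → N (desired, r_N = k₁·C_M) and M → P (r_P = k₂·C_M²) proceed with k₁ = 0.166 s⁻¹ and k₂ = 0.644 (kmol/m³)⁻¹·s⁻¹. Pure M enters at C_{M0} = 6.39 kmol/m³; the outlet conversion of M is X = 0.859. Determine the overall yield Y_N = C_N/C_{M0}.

0.0705

C_M = C_{M0}(1−X) = 0.9010 kmol/m³.
Along a PFR/batch, dC_N/dC_M = −r_N/(r_N+r_P) = −k₁/(k₁+k₂·C_M).
Integrating from C_{M0} to C_M: C_N = (0.166/0.644)·ln[(0.166+0.644·6.39)/(0.166+0.644·0.901)] = 0.2578·ln(4.281/0.7462) = 0.4503 kmol/m³.
Y_N = C_N/C_{M0} = 0.4503/6.39 = 0.0705.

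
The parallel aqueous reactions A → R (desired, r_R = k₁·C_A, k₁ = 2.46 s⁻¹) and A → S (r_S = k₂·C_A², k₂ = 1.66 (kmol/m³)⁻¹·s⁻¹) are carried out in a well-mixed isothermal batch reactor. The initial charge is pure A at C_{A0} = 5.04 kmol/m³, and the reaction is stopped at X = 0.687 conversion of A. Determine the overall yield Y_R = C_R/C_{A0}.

0.223

C_A = C_{A0}(1−X) = 1.578 kmol/m³.
Along a PFR/batch, dC_R/dC_A = −r_R/(r_R+r_S) = −k₁/(k₁+k₂·C_A).
Integrating from C_{A0} to C_A: C_R = (2.46/1.66)·ln[(2.46+1.66·5.04)/(2.46+1.66·1.58)] = 1.482·ln(10.83/5.079) = 1.122 kmol/m³.
Y_R = C_R/C_{A0} = 1.122/5.04 = 0.223.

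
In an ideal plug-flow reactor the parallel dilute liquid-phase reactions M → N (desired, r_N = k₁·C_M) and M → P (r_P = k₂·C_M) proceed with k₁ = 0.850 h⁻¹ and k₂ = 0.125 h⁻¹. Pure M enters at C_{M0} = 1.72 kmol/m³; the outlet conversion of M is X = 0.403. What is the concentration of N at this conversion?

C_M = C_{M0}(1−X) = 1.027 kmol/m³.
Both paths are first order in M, so the instantaneous fraction to N is constant: dC_N/d(−C_M) = k₁/(k₁+k₂) = 0.8718.
C_N = 0.8718·(C_{M0}−C_M) = 0.8718×0.6932 = 0.604 kmol/m³.

0.604 kmol/m³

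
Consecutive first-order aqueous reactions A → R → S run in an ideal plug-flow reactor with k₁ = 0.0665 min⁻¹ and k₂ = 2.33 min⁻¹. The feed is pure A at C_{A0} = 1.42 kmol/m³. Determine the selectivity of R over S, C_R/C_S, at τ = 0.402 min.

Solving the coupled first-order balances gives C_R(τ) = [k₁/(k₂−k₁)]·C_{A0}·(e^(−k₁τ) − e^(−k₂τ)).
e^(−k₁τ) = e^(−0.0665×0.402) = e^(−0.02673) = 0.9736; e^(−k₂τ) = e^(−0.9367) = 0.3919.
C_R = 0.0665×1.42/(2.33−0.0665) × (0.9736−0.3919) = 0.04172×0.5817 = 0.02427 kmol/m³.
C_A = C_{A0}e^(−k₁τ) = 1.383 kmol/m³, so C_S = C_{A0}−C_A−C_R = 0.01319 kmol/m³; C_R/C_S = 1.84.

1.84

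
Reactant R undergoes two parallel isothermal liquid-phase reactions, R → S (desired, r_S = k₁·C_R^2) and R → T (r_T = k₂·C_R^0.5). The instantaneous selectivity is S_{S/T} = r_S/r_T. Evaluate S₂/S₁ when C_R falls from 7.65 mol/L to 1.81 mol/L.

S_{S/T} = (k₁/k₂)·C_R^1.5, so S₂/S₁ = (C_{R,2}/C_{R,1})^1.5.
= (1.81/7.65)^1.5 = (0.2366)^1.5 = 0.115.

0.115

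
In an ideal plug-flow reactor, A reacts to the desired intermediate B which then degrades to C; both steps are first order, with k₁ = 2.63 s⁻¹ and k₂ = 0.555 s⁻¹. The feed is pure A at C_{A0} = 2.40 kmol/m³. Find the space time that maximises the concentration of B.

For first-order series the maximum of C_B occurs at τ_opt = ln(k₂/k₁)/(k₂−k₁).
= ln(0.555/2.63)/(0.555−2.63) = ln(0.2110)/-2.075 = -1.556/-2.075 = 0.750 s.

0.750 s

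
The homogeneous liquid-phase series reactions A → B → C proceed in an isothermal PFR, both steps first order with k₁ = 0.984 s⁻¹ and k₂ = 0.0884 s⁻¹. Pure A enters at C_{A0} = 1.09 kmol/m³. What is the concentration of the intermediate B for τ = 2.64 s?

0.859 kmol/m³

Solving the coupled first-order balances gives C_B(τ) = [k₁/(k₂−k₁)]·C_{A0}·(e^(−k₁τ) − e^(−k₂τ)).
e^(−k₁τ) = e^(−0.984×2.64) = e^(−2.598) = 0.07444; e^(−k₂τ) = e^(−0.2334) = 0.7919.
C_B = 0.984×1.09/(0.0884−0.984) × (0.07444−0.7919) = (-1.198)×(-0.7174) = 0.8592 kmol/m³.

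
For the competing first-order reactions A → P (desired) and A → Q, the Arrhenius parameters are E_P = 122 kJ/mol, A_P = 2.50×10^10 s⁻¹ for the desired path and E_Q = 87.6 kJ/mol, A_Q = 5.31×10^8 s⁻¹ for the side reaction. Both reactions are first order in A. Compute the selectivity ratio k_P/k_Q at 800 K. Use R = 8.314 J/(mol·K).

0.267

With equal orders, S_{P/Q} = k_P/k_Q = (A_P/A_Q)·exp[(E_Q−E_P)/(RT)].
(E_Q−E_P)/(RT) = (87.6−122)×10³/(8.314×800) = -34400/6651 = -5.172.
k_P/k_Q = (2.50×10^10/5.31×10^8)·exp(-5.172) = 47.08 × 0.005673 = 0.267.
Since E_P > E_Q, raising the temperature improves selectivity toward P.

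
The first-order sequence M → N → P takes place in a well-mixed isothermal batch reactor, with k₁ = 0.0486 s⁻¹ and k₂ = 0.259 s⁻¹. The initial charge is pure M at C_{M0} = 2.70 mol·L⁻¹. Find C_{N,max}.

Evaluating C_N at t_opt = ln(k₂/k₁)/(k₂−k₁) gives C_{N,max}/C_{M0} = (k₁/k₂)^[k₂/(k₂−k₁)].
= (0.0486/0.259)^(0.259/(0.259−0.0486)) = (0.1876)^(1.231) = 0.1275.
C_{N,max} = 0.1275×2.70 = 0.344 mol·L⁻¹.

0.344 mol·L⁻¹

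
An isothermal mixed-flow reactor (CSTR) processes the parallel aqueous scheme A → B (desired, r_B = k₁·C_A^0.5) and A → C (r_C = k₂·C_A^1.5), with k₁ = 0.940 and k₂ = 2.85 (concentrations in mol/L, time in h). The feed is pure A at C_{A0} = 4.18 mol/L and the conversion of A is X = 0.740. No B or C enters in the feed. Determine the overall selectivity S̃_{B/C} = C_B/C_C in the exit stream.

0.303

Exit C_A = C_{A0}(1−X) = 4.18×0.260 = 1.087 mol/L.
Rates in a CSTR are evaluated at the outlet concentration: r_B = 0.940×1.087^0.5 = 0.9799, r_C = 2.85×1.087^1.5 = 3.229.
Overall selectivity = C_B/C_C = r_Bτ/(r_Cτ) = r_B/r_C = 0.303.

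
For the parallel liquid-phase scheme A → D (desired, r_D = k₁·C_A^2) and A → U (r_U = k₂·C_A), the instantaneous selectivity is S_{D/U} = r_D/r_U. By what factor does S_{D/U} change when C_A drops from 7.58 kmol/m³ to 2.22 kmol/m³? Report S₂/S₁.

0.293

S_{D/U} = (k₁/k₂)·C_A, so S₂/S₁ = (C_{A,2}/C_{A,1}).
= 2.22/7.58 = 0.293.
Selectivity toward D falls as C_A falls — high-concentration operation is favoured.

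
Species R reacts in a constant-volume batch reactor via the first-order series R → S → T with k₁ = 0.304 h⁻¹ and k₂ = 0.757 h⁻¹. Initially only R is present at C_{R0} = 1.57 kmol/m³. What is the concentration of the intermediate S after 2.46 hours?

0.335 kmol/m³

Solving the coupled first-order balances gives C_S(t) = [k₁/(k₂−k₁)]·C_{R0}·(e^(−k₁t) − e^(−k₂t)).
e^(−k₁t) = e^(−0.304×2.46) = e^(−0.7478) = 0.4734; e^(−k₂t) = e^(−1.862) = 0.1553.
C_S = 0.304×1.57/(0.757−0.304) × (0.4734−0.1553) = 1.054×0.3181 = 0.3351 kmol/m³.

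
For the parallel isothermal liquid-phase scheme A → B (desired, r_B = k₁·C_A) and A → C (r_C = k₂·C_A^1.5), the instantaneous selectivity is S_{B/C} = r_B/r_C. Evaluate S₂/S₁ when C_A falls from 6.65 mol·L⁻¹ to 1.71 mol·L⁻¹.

S_{B/C} = (k₁/k₂)·C_A^-0.5, so S₂/S₁ = (C_{A,2}/C_{A,1})^-0.5.
= (1.71/6.65)^(-0.5) = (0.2571)^(-0.5) = 1.97.
Selectivity toward B rises as C_A falls — low-concentration operation is favoured.

1.97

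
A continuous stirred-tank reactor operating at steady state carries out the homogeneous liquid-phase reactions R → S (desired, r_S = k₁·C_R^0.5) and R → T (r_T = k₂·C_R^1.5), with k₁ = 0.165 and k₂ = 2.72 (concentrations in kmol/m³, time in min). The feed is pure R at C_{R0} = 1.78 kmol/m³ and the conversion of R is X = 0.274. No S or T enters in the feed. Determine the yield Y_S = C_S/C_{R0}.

Exit C_R = C_{R0}(1−X) = 1.78×0.726 = 1.292 kmol/m³.
A CSTR operates uniformly at the exit composition, giving r_S = 0.1876 and r_T = 3.996 (each k·C_R^n at C_R = 1.292).
Fraction of consumed R going to S: r_S/(r_S+r_T) = 0.04484.
C_S = 0.04484·C_{R0}·X = 0.04484×1.78×0.274 = 0.0219 kmol/m³; Y_S = C_S/C_{R0} = 0.0123.

0.0123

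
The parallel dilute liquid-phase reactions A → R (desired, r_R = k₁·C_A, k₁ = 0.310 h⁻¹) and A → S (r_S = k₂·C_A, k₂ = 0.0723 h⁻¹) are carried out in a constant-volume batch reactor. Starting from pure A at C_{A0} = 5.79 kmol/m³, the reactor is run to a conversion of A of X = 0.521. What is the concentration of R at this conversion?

2.45 kmol/m³

C_A = C_{A0}(1−X) = 2.773 kmol/m³.
Both paths are first order in A, so the instantaneous fraction to R is constant: dC_R/d(−C_A) = k₁/(k₁+k₂) = 0.8109.
C_R = 0.8109·(C_{A0}−C_A) = 0.8109×3.017 = 2.45 kmol/m³.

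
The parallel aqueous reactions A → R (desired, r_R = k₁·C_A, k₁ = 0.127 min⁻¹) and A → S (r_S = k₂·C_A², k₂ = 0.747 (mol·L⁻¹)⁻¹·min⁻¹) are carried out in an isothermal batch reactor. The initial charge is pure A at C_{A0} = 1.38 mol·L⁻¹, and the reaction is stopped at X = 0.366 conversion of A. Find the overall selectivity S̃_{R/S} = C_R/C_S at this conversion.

0.153

C_A = C_{A0}(1−X) = 0.8749 mol·L⁻¹.
Along a PFR/batch, dC_R/dC_A = −r_R/(r_R+r_S) = −k₁/(k₁+k₂·C_A).
Integrating from C_{A0} to C_A: C_R = (0.127/0.747)·ln[(0.127+0.747·1.38)/(0.127+0.747·0.875)] = 0.1700·ln(1.158/0.7806) = 0.06704 mol·L⁻¹.
C_S = (C_{A0}−C_A)−C_R = 0.4380 mol·L⁻¹; S̃_{R/S} = 0.06704/0.4380 = 0.153.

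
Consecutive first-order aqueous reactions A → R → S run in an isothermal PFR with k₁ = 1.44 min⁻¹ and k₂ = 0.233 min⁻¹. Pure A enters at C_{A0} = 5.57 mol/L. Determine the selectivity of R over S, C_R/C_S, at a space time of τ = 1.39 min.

4.30

The intermediate concentration in a first-order A→B→C sequence is C_R = k₁C_{A0}(e^(−k₁τ) − e^(−k₂τ))/(k₂−k₁).
e^(−k₁τ) = e^(−1.44×1.39) = e^(−2.002) = 0.1351; e^(−k₂τ) = e^(−0.3239) = 0.7233.
C_R = 1.44×5.57/(0.233−1.44) × (0.1351−0.7233) = (-6.645)×(-0.5882) = 3.909 mol/L.
C_A = C_{A0}e^(−k₁τ) = 0.7526 mol/L, so C_S = C_{A0}−C_A−C_R = 0.9085 mol/L; C_R/C_S = 4.30.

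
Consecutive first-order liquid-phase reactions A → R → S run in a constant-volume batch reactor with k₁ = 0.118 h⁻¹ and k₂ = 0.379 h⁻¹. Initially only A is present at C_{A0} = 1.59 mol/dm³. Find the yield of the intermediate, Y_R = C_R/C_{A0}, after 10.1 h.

0.127

For first-order series with pure A initially, C_R(t) = k₁C_{A0}/(k₂−k₁)·(e^(−k₁t) − e^(−k₂t)).
e^(−k₁t) = e^(−0.118×10.1) = e^(−1.192) = 0.3037; e^(−k₂t) = e^(−3.828) = 0.02176.
C_R = 0.118×1.59/(0.379−0.118) × (0.3037−0.02176) = 0.7189×0.2819 = 0.2027 mol/dm³.
Y_R = C_R/C_{A0} = 0.2027/1.59 = 0.127.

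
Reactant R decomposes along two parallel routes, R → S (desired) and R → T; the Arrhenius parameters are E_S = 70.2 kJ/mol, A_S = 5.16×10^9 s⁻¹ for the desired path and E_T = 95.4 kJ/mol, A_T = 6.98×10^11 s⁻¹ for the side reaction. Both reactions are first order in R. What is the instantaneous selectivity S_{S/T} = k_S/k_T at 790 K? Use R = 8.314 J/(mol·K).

k_S/k_T = (A_S/A_T)·exp[−(E_S−E_T)/(RT)] = (A_S/A_T)·exp[(E_T−E_S)/(RT)].
(E_T−E_S)/(RT) = (95.4−70.2)×10³/(8.314×790) = 25200/6568 = 3.837.
k_S/k_T = (5.16×10^9/6.98×10^11)·exp(3.837) = 0.007393 × 46.37 = 0.343.

0.343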